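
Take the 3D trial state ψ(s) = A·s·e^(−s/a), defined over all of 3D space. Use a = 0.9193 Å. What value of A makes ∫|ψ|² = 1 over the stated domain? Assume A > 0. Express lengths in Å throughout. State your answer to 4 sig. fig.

We need A² ∫|f|² 4πs² ds = 1, taking the integral from 0 to ∞.
In 3D with spherical symmetry the volume element is 4πs² ds.
∫|ψ|² 4πs² ds = A²·(3·π·a^5).
Setting this equal to 1 gives A² = 1/(3·π·a^5).
Plugging in a = 0.9193 yields A = 0.40200.

A ≈ 0.4020 Å^(-5/2)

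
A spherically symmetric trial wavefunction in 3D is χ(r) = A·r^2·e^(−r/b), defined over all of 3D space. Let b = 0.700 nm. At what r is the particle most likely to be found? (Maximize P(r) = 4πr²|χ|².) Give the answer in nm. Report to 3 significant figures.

r ≈ 2.10 nm

The maximum of P(r) = 4πr²|χ|² occurs where its derivative vanishes.
This gives r = 3·b.
With b = 0.700, the most probable radial distance is 2.100 nm.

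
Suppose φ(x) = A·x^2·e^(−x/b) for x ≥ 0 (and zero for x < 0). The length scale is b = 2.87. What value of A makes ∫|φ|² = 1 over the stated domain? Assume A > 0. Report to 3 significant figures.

Normalization requires ∫|φ|² dx = 1, integrated from 0 to ∞.
∫|φ|² dx = A²·(3·b^5/4).
With b = 2.87: A² = 0.006847 and A = 0.08275.

A ≈ 0.0827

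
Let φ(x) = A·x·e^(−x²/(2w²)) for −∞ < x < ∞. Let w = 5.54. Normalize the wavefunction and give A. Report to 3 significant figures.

A ≈ 0.0815

Normalization requires ∫|φ|² dx = 1, integrated from −∞ to ∞.
Differentiating ∫e^(−αx²) dx = √(π/α) under α to get the higher moments, carrying out the integral gives A² · √(π)·w^3/2.
So A² = (√(π)·w^3/2)^(−1).
Plugging in w = 5.54 yields A = 0.08146.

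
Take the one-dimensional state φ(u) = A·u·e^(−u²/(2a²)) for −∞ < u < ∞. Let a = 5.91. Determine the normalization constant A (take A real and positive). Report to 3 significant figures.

A ≈ 0.0739

Require ∫ |φ|² du = 1 over the whole domain.
With φ = A·u·e^(−u²/(2a²)), the integral evaluates to A²·[√(π)·a^3/2].
Hence A² = 1/[√(π)·a^3/2].
With a = 5.91: A² = 0.005466 and A = 0.07393.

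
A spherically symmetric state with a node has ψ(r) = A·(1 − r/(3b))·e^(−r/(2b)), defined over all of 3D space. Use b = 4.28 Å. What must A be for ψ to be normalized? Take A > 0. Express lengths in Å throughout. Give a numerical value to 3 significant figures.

A ≈ 0.0390 Å^(-3/2)

We need A² ∫|f|² 4πr² dr = 1, taking the integral from 0 to ∞.
(Spherical symmetry: dV = 4πr² dr.)
The integral (without the A² prefactor) comes out to 8·π·b^3/3.
Setting this equal to 1 gives A² = 1/(8·π·b^3/3).
With b = 4.28: A² = 0.001522 and A = 0.03902.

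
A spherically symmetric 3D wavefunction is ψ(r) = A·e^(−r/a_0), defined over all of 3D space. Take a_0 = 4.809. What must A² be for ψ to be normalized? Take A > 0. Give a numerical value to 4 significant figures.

A^2 ≈ 0.002862

The normalization condition is ∫|ψ|² 4πr² dr = 1 from 0 to ∞.
(Spherical symmetry: dV = 4πr² dr.)
Carrying out the integral gives A² · π·a_0^3.
Setting this equal to 1 gives A² = 1/(π·a_0^3).
With a_0 = 4.809: A² = 0.0028621 and A = 0.053499.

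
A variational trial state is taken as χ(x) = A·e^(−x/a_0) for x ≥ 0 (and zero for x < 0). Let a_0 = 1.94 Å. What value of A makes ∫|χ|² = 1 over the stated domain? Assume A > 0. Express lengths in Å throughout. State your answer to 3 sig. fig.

A ≈ 1.02 Å^(-1/2)

The normalization condition is ∫|χ|² dx = 1 from 0 to ∞.
With χ = A·e^(−x/a_0), the integral evaluates to A²·[a_0/2].
Hence A² = 1/[a_0/2].
Plugging in a_0 = 1.94 yields A = 1.015.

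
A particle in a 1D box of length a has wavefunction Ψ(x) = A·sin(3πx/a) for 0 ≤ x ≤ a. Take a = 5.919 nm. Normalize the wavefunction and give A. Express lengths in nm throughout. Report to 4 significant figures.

A ≈ 0.5813 nm^(-1/2)

Require ∫ |Ψ|² dx = 1 over the whole domain.
With ∫₀^a sin²(nπx/a) dx = a/2, carrying out the integral gives A² · a/2.
With a = 5.919: A² = 0.33789 and A = 0.58129.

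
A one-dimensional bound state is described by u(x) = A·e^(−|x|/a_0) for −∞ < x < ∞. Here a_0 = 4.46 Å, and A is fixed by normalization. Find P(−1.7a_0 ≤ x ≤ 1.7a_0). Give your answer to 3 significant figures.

The probability is P = ∫ |u|² dx over [−1.7a_0, 1.7a_0].
With A² fixed by ∫|u|² = 1, i.e. A² = (a_0)^(−1), substitute and integrate.
By symmetry take twice the x ≥ 0 contribution in numerator and denominator; the 2's cancel. Let t = x/a_0; then A² and the length scale cancel, so P = ∫_{0}^{1.7} e^(-2·t) dt ÷ ∫_{0}^{∞} e^(-2·t) dt.
With ∫ e^(-2·t) dt = -e^(-2·t)/2 + C, the region integral is 1/2 - e^(-17/5)/2 and the full one is 1/2.
Taking the ratio, P = 0.9666.

P ≈ 0.967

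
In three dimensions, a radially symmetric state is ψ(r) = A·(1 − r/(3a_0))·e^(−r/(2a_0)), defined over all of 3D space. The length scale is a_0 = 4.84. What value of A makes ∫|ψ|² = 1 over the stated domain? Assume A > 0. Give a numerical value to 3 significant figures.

A ≈ 0.0324

Require ∫ |ψ|² 4πr² dr = 1 over the whole domain.
(Spherical symmetry: dV = 4πr² dr.)
With ∫₀^∞ r^4 e^(−αr) dr = 4!/α^5, the integral (without the A² prefactor) comes out to 8·π·a_0^3/3.
Plugging in a_0 = 4.84 yields A = 0.03245.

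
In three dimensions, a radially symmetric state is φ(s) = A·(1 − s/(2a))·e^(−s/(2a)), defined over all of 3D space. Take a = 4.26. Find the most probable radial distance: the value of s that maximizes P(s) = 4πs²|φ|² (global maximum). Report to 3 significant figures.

s ≈ 22.3

Set d/ds [P(s) = 4πs²|φ|²] = 0 and solve for s > 0.
Solving yields s = a·(√(5) + 3).
With a = 4.26, the most probable radial distance is 22.31.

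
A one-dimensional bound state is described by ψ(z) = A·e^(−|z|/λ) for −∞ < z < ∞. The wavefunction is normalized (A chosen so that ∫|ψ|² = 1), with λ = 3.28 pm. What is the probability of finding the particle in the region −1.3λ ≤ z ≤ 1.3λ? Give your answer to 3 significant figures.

The probability is P = ∫ |ψ|² dz over [−1.3λ, 1.3λ].
Since A² = 1/(λ), this is the region integral divided by the full normalization integral.
Both integrals are even about z = 0, so only the z ≥ 0 halves are needed (the factors of 2 cancel). In terms of u = z/λ (A² and the length scale cancel between numerator and denominator), P = [∫_{0}^{1.3} e^(-2·u) du] / [∫_{0}^{∞} e^(-2·u) du].
With ∫ e^(-2·u) du = -e^(-2·u)/2 + C, the region integral is 1/2 - e^(-13/5)/2 and the full one is 1/2.
Taking the ratio, P = 0.9257.

P ≈ 0.926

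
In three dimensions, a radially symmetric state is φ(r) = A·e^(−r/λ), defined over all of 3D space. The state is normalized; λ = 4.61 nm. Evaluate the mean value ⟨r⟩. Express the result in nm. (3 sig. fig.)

By definition ⟨r⟩ = ∫ r |φ(r)|² 4πr² dr.
Evaluating both integrals, ⟨r⟩ = 3·λ/2.
With λ = 4.61, ⟨r⟩ = 6.915.

⟨r⟩ ≈ 6.92 nm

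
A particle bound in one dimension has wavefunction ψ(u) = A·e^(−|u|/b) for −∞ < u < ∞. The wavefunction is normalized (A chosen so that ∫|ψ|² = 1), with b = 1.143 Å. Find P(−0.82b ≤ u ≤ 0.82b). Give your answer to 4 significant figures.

P ≈ 0.8060

|ψ|² is the probability density, so P = ∫_{−0.82b}^{0.82b} |ψ|² du.
The normalization integral ∫|ψ|²du over the whole domain equals b·A², and A² cancels in the ratio.
By symmetry take twice the u ≥ 0 contribution in numerator and denominator; the 2's cancel. Let t = u/b; then A² and the length scale cancel, so P = ∫_{0}^{0.82} e^(-2·t) dt ÷ ∫_{0}^{∞} e^(-2·t) dt.
An antiderivative of e^(-2·t) is -e^(-2·t)/2; evaluating from 0 to 0.82 gives 1/2 - e^(-41/25)/2, while the full integral is 1/2.
Taking the ratio, P = 0.80602.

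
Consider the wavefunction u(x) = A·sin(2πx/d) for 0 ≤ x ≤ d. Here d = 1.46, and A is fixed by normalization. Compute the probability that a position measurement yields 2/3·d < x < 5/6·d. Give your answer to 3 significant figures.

|u|² is the probability density, so P = ∫_{2/3·d}^{5/6·d} |u|² dx.
The normalization integral ∫|u|²dx over the whole domain equals d/2·A², and A² cancels in the ratio.
Let t = x/d; then A² and the length scale cancel, so P = ∫_{2/3}^{5/6} sin(2·π·t)^2 dt ÷ ∫_{0}^{1} sin(2·π·t)^2 dt.
Using ∫ sin(2·π·t)^2 dt = t/2 - sin(4·π·t)/(8·π), the numerator is √(3)/(8·π) + 1/12 and the denominator is 1/2.
This works out to P = (√(3)/4 + π/6)/π.

P ≈ 0.304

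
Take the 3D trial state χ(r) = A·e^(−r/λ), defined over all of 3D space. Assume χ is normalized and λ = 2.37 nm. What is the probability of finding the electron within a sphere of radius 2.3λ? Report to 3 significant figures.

P ≈ 0.837

P = ∫ |χ|² 4πr² dr over r ≤ 2.3λ.
A² is fixed by ∫₀^∞ 4πr²|χ|² dr = 1, i.e. A² = (π·λ^3)^(−1).
Substituting u = r/λ, A², 4π and the length scale all cancel in the ratio: P = ∫_{0}^{2.3} u^2·e^(-2·u) du / ∫_{0}^{∞} u^2·e^(-2·u) du.
An antiderivative of u^2·e^(-2·u) is -(2·u^2 + 2·u + 1)·e^(-2·u)/4; evaluating from 0 to 2.3 gives 1/4 - 809·e^(-23/5)/200, while the full integral is 1/4.
This evaluates to P = 0.8374.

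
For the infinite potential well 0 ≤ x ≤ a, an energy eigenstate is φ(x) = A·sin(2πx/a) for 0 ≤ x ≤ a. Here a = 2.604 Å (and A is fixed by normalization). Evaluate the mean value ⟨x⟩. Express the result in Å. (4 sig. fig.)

The expectation value is the |φ|²-weighted average of x: ∫ x|φ|² dx.
Evaluating both integrals, ⟨x⟩ = a/2.
With a = 2.604, ⟨x⟩ = 1.3020.

⟨x⟩ ≈ 1.302 Å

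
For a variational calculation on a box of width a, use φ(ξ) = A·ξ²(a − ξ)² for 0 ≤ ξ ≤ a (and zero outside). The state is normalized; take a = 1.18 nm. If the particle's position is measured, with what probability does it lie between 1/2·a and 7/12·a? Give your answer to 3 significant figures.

P ≈ 0.198

The probability is P = ∫ |φ|² dξ over [1/2·a, 7/12·a].
Since A² = 1/(a^9/630), this is the region integral divided by the full normalization integral.
In terms of u = ξ/a (A² and the length scale cancel between numerator and denominator), P = [∫_{1/2}^{7/12} u^4·(1 - u)^4 du] / [∫_{0}^{1} u^4·(1 - u)^4 du].
Using ∫ u^4·(1 - u)^4 du = u^5·(70·u^4 - 315·u^3 + 540·u^2 - 420·u + 126)/630, the numerator is ≈ 0.00031376 and the denominator is 1/630.
The result is P = 0.1977.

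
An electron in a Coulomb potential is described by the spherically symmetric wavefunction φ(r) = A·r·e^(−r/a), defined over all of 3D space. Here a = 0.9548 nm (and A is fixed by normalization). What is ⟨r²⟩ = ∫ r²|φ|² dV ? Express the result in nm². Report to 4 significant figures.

⟨r²⟩ = ∫ r^2 |φ|² 4πr² dr over the full domain.
With ∫₀^∞ r^6 e^(−αr) dr = 6!/α^7, the ratio of the moment integral to the normalization integral gives ⟨r²⟩ = 15·a^2/2.
Putting a = 0.9548 gives 6.8373.

⟨r^2⟩ ≈ 6.837 nm^2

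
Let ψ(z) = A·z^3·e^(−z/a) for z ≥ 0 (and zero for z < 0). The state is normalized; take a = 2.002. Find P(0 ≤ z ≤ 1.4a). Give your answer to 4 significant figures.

P ≈ 0.02441

The probability is P = ∫ |ψ|² dz over [0, 1.4a].
The normalization integral ∫|ψ|²dz over the whole domain equals 45·a^7/8·A², and A² cancels in the ratio.
In terms of u = z/a (A² and the length scale cancel between numerator and denominator), P = [∫_{0}^{1.4} u^6·e^(-2·u) du] / [∫_{0}^{∞} u^6·e^(-2·u) du].
With ∫ u^6·e^(-2·u) du = -(4·u^6 + 12·u^5 + 30·u^4 + 60·u^3 + 90·u^2 + 90·u + 45)·e^(-2·u)/8 + C, the region integral is ≈ 0.137310 and the full one is 45/8.
This works out to P = 0.024411.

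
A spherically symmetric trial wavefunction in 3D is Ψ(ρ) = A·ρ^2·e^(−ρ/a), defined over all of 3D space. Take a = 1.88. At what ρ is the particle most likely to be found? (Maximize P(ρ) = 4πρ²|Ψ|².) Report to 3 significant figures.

ρ ≈ 5.64

The maximum of P(ρ) = 4πρ²|Ψ|² occurs where its derivative vanishes.
Solving yields ρ = 3·a.
With a = 1.88, the most probable radial distance is 5.640.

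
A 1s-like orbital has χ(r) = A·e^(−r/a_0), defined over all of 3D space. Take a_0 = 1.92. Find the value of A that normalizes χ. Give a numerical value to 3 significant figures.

A ≈ 0.212

Normalization requires ∫|χ|² 4πr² dr = 1, integrated from 0 to ∞.
(Spherical symmetry: dV = 4πr² dr.)
Recall ∫₀^∞ r^m e^(−r/β) dr = m!·β^(m+1), the integral (without the A² prefactor) comes out to π·a_0^3.
Hence A² = 1/[π·a_0^3].
With a_0 = 1.92: A² = 0.04497 and A = 0.2121.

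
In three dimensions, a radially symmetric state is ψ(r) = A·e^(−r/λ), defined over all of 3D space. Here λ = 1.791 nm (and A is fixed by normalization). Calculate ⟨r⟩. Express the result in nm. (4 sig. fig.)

By definition ⟨r⟩ = ∫ r |ψ(r)|² 4πr² dr.
Using ∫₀^∞ rⁿ e^(−αr) dr = n!/αⁿ⁺¹, since the A² factors cancel between numerator and denominator, ⟨r⟩ = 3·λ/2.
Putting λ = 1.791 gives 2.6865.

⟨r⟩ ≈ 2.687 nm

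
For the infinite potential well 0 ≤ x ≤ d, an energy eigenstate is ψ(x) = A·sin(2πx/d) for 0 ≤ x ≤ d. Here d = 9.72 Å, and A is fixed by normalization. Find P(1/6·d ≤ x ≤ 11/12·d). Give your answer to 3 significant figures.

P = ∫_{1/6·d}^{11/12·d} |ψ(x)|² dx.
The normalization integral ∫|ψ|²dx over the whole domain equals d/2·A², and A² cancels in the ratio.
Let u = x/d; then A² and the length scale cancel, so P = ∫_{1/6}^{11/12} sin(2·π·u)^2 du ÷ ∫_{0}^{1} sin(2·π·u)^2 du.
Using ∫ sin(2·π·u)^2 du = u/2 - sin(4·π·u)/(8·π), the numerator is √(3)/(8·π) + 3/8 and the denominator is 1/2.
Evaluating gives P = (√(3) + 3·π)/(4·π).

P ≈ 0.888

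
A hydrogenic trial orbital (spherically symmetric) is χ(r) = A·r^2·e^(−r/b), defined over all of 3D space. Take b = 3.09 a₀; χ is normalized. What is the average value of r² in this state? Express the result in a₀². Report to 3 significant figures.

The expectation value is the |χ|²-weighted average of r^2: ∫ r^2|χ|² 4πr² dr.
Since the A² factors cancel between numerator and denominator, ⟨r²⟩ = 14·b^2.
With b = 3.09, ⟨r^2⟩ = 133.7.

⟨r^2⟩ ≈ 134 a₀^2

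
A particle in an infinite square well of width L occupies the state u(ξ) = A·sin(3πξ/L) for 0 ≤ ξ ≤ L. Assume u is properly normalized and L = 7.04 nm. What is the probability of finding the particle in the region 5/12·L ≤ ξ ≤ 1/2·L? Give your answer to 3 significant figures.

P = ∫_{5/12·L}^{1/2·L} |u(ξ)|² dξ.
Since A² = 1/(L/2), this is the region integral divided by the full normalization integral.
Let t = ξ/L; then A² and the length scale cancel, so P = ∫_{5/12}^{1/2} sin(3·π·t)^2 dt ÷ ∫_{0}^{1} sin(3·π·t)^2 dt.
Using ∫ sin(3·π·t)^2 dt = t/2 - sin(6·π·t)/(12·π), the numerator is 1/(12·π) + 1/24 and the denominator is 1/2.
This works out to P = (2 + π)/(12·π).

P ≈ 0.136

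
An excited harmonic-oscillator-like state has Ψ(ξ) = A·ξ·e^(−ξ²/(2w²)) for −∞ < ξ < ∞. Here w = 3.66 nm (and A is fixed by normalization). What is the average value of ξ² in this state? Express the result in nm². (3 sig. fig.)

By definition ⟨ξ²⟩ = ∫ ξ^2 |Ψ(ξ)|² dξ.
Differentiating ∫e^(−αξ²) dξ = √(π/α) under α to get the higher moments, the ratio of the moment integral to the normalization integral gives ⟨ξ²⟩ = 3·w^2/2.
With w = 3.66, ⟨ξ^2⟩ = 20.09.

⟨ξ^2⟩ ≈ 20.1 nm^2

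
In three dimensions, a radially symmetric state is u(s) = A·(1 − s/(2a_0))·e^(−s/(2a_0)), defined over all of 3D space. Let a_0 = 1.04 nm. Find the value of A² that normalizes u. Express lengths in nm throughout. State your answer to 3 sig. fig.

A^2 ≈ 0.0354 nm^(-3)

Normalization requires ∫|u|² 4πs² ds = 1, integrated from 0 to ∞.
With ∫₀^∞ s^4 e^(−αs) ds = 4!/α^5, with u = A·(1 − s/(2a_0))·e^(−s/(2a_0)), the integral evaluates to A²·[8·π·a_0^3].
Setting this equal to 1 gives A² = 1/(8·π·a_0^3).
Substituting a_0 = 1.04 gives A² = 0.03537, so A = 0.1881.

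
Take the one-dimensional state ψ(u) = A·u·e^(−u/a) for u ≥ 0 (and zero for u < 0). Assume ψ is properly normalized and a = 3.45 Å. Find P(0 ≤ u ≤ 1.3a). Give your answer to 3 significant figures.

P ≈ 0.482

P = ∫_{0}^{1.3a} |ψ(u)|² du.
Since A² = 1/(a^3/4), this is the region integral divided by the full normalization integral.
Substituting t = u/a, A² and the length scale cancel in the ratio: P = ∫_{0}^{1.3} t^2·e^(-2·t) dt / ∫_{0}^{∞} t^2·e^(-2·t) dt.
With ∫ t^2·e^(-2·t) dt = -(2·t^2 + 2·t + 1)·e^(-2·t)/4 + C, the region integral is 1/4 - 349·e^(-13/5)/200 and the full one is 1/4.
This works out to P = 0.4816.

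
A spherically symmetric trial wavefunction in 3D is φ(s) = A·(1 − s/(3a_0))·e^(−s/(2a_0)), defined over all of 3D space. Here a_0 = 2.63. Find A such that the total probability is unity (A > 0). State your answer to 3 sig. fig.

A ≈ 0.0810

Normalization requires ∫|φ|² 4πs² ds = 1, integrated from 0 to ∞.
(Spherical symmetry: dV = 4πs² ds.)
∫|φ|² 4πs² ds = A²·(8·π·a_0^3/3).
So A² = (8·π·a_0^3/3)^(−1).
Substituting a_0 = 2.63 gives A² = 0.006562, so A = 0.08100.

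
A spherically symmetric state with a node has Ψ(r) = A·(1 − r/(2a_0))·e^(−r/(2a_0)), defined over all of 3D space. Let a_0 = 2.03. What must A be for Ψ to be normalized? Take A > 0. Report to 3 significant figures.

We need A² ∫|f|² 4πr² dr = 1, taking the integral from 0 to ∞.
The angular integral contributes 4π, leaving ∫₀^∞ r²|Ψ|² dr.
The integral (without the A² prefactor) comes out to 8·π·a_0^3.
With a_0 = 2.03: A² = 0.004756 and A = 0.06897.

A ≈ 0.0690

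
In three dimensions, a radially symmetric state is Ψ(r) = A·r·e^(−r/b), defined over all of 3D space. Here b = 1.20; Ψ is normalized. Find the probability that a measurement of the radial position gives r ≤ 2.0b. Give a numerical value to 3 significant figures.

P ≈ 0.371

With dV = 4πr²dr, the probability is ∫|Ψ|² dV over r ≤ 2.0b.
The full normalization integral is A²·[3·π·b^5] = 1, fixing A².
In terms of u = r/b (A², 4π and the length scale all cancel between numerator and denominator), P = [∫_{0}^{2.0} u^4·e^(-2·u) du] / [∫_{0}^{∞} u^4·e^(-2·u) du].
Using ∫ u^4·e^(-2·u) du = -(u^4/2 + u^3 + 3·u^2/2 + 3·u/2 + 3/4)·e^(-2·u), the numerator is 3/4 - 103·e^(-4)/4 and the denominator is 3/4.
This evaluates to P = 0.3712.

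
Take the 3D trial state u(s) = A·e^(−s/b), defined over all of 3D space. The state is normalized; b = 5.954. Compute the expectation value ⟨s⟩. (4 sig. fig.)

⟨s⟩ ≈ 8.931

⟨s⟩ = ∫ s |u|² 4πs² ds over the full domain.
Using ∫₀^∞ sⁿ e^(−αs) ds = n!/αⁿ⁺¹, since the A² factors cancel between numerator and denominator, ⟨s⟩ = 3·b/2.
With b = 5.954, ⟨s⟩ = 8.9310.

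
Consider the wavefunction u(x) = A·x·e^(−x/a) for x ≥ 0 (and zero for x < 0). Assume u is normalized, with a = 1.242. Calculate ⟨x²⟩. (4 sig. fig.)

⟨x^2⟩ ≈ 4.628

The expectation value is the |u|²-weighted average of x^2: ∫ x^2|u|² dx.
Since the A² factors cancel between numerator and denominator, ⟨x²⟩ = 3·a^2.
Putting a = 1.242 gives 4.6277.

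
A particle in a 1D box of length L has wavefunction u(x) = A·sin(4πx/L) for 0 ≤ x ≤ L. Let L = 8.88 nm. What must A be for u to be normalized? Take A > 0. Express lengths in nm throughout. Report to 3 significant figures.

A ≈ 0.475 nm^(-1/2)

We need A² ∫|f|² dx = 1, taking the integral from 0 to L.
With ∫₀^L sin²(nπx/L) dx = L/2, ∫|u|² dx = A²·(L/2).
So A² = (L/2)^(−1).
Plugging in L = 8.88 yields A = 0.4746.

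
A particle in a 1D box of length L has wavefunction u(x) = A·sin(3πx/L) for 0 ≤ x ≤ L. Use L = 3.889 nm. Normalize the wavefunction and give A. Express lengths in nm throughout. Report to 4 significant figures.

A ≈ 0.7171 nm^(-1/2)

Require ∫ |u|² dx = 1 over the whole domain.
∫|u|² dx = A²·(L/2).
Substituting L = 3.889 gives A² = 0.51427, so A = 0.71713.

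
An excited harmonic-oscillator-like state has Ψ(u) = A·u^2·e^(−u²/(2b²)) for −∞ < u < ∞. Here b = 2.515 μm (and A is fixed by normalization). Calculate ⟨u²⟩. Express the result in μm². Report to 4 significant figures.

⟨u^2⟩ ≈ 15.81 μm^2

The expectation value is the |Ψ|²-weighted average of u^2: ∫ u^2|Ψ|² du.
Using the Gaussian integral ∫_{−∞}^{∞} e^(−αu²) du = √(π/α), since the A² factors cancel between numerator and denominator, ⟨u²⟩ = 5·b^2/2.
Putting b = 2.515 gives 15.813.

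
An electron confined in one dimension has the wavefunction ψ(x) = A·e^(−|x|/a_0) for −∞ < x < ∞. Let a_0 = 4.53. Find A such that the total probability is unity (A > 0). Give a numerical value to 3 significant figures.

A ≈ 0.470

Normalization requires ∫|ψ|² dx = 1, integrated from −∞ to ∞.
∫|ψ|² dx = A²·(a_0).
Setting this equal to 1 gives A² = 1/(a_0).
With a_0 = 4.53: A² = 0.2208 and A = 0.4698.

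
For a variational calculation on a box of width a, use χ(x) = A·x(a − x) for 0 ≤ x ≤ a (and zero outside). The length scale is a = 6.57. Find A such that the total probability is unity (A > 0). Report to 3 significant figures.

A ≈ 0.0495

We need A² ∫|f|² dx = 1, taking the integral from 0 to a.
Expanding the polynomial and integrating term by term, the integral (without the A² prefactor) comes out to a^5/30.
Plugging in a = 6.57 yields A = 0.04950.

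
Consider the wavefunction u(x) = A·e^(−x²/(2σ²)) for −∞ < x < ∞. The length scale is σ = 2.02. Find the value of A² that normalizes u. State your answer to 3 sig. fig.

A^2 ≈ 0.279

We need A² ∫|f|² dx = 1, taking the integral from −∞ to ∞.
∫|u|² dx = A²·(√(π)·σ).
With σ = 2.02: A² = 0.2793 and A = 0.5285.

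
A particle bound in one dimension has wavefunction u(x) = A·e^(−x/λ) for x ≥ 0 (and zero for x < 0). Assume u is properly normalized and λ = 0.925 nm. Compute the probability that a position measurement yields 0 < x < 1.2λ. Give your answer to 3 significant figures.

P ≈ 0.909

|u|² is the probability density, so P = ∫_{0}^{1.2λ} |u|² dx.
Since A² = 1/(λ/2), this is the region integral divided by the full normalization integral.
In terms of t = x/λ (A² and the length scale cancel between numerator and denominator), P = [∫_{0}^{1.2} e^(-2·t) dt] / [∫_{0}^{∞} e^(-2·t) dt].
Using ∫ e^(-2·t) dt = -e^(-2·t)/2, the numerator is 1/2 - e^(-12/5)/2 and the denominator is 1/2.
Taking the ratio, P = 0.9093.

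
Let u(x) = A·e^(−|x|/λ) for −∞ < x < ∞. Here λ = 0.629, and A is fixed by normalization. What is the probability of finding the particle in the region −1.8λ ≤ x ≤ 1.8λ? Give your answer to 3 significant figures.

P ≈ 0.973

P = ∫_{−1.8λ}^{1.8λ} |u(x)|² dx.
Since A² = 1/(λ), this is the region integral divided by the full normalization integral.
Both integrals are even about x = 0, so only the x ≥ 0 halves are needed (the factors of 2 cancel). Let t = x/λ; then A² and the length scale cancel, so P = ∫_{0}^{1.8} e^(-2·t) dt ÷ ∫_{0}^{∞} e^(-2·t) dt.
With ∫ e^(-2·t) dt = -e^(-2·t)/2 + C, the region integral is 1/2 - e^(-18/5)/2 and the full one is 1/2.
Taking the ratio, P = 0.9727.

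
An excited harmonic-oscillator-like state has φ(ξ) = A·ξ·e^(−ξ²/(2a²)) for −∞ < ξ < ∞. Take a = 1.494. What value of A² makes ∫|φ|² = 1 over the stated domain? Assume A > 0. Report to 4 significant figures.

The normalization condition is ∫|φ|² dξ = 1 from −∞ to ∞.
Carrying out the integral gives A² · √(π)·a^3/2.
Hence A² = 1/[√(π)·a^3/2].
Plugging in a = 1.494 yields A = 0.58170.

A^2 ≈ 0.3384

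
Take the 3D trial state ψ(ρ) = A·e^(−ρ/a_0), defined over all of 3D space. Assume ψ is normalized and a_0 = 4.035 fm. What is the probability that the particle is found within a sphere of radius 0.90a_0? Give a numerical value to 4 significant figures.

P = ∫ |ψ|² 4πρ² dρ over ρ ≤ 0.90a_0.
The full normalization integral is A²·[π·a_0^3] = 1, fixing A².
Let u = ρ/a_0; then A², 4π and the length scale all cancel, so P = ∫_{0}^{0.90} u^2·e^(-2·u) du ÷ ∫_{0}^{∞} u^2·e^(-2·u) du.
With ∫ u^2·e^(-2·u) du = -(2·u^2 + 2·u + 1)·e^(-2·u)/4 + C, the region integral is 1/4 - 221·e^(-9/5)/200 and the full one is 1/4.
Taking the ratio yields P = 0.26938.

P ≈ 0.2694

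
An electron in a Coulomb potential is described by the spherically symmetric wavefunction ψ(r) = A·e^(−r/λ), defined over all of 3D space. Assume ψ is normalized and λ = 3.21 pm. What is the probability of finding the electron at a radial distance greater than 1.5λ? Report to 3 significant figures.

P ≈ 0.423

With dV = 4πr²dr, the probability is ∫|ψ|² dV over r > 1.5λ.
A² is fixed by ∫₀^∞ 4πr²|ψ|² dr = 1, i.e. A² = (π·λ^3)^(−1).
Substituting u = r/λ, A², 4π and the length scale all cancel in the ratio: P = ∫_{1.5}^{∞} u^2·e^(-2·u) du / ∫_{0}^{∞} u^2·e^(-2·u) du.
With ∫ u^2·e^(-2·u) du = -(2·u^2 + 2·u + 1)·e^(-2·u)/4 + C, the region integral is 17·e^(-3)/8 and the full one is 1/4.
The region integral divided by the full integral gives P = 0.4232.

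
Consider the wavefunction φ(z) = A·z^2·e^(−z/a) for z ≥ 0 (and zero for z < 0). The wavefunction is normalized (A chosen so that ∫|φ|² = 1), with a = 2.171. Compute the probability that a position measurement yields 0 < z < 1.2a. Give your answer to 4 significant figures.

P ≈ 0.09587

The probability is P = ∫ |φ|² dz over [0, 1.2a].
Since A² = 1/(3·a^5/4), this is the region integral divided by the full normalization integral.
In terms of u = z/a (A² and the length scale cancel between numerator and denominator), P = [∫_{0}^{1.2} u^4·e^(-2·u) du] / [∫_{0}^{∞} u^4·e^(-2·u) du].
An antiderivative of u^4·e^(-2·u) is -(u^4/2 + u^3 + 3·u^2/2 + 3·u/2 + 3/4)·e^(-2·u); evaluating from 0 to 1.2 gives ≈ 0.0719014, while the full integral is 3/4.
Taking the ratio, P = 0.095869.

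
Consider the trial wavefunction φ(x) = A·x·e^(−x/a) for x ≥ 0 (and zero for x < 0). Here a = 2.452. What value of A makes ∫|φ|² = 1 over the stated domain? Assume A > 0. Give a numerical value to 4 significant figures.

We need A² ∫|f|² dx = 1, taking the integral from 0 to ∞.
Recall ∫₀^∞ x^m e^(−x/β) dx = m!·β^(m+1), with φ = A·x·e^(−x/a), the integral evaluates to A²·[a^3/4].
Hence A² = 1/[a^3/4].
With a = 2.452: A² = 0.27133 and A = 0.52089.

A ≈ 0.5209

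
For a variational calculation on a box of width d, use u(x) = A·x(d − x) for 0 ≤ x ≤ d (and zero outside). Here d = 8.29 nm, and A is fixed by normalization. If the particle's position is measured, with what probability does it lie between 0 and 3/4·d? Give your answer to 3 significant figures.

The probability is P = ∫ |u|² dx over [0, 3/4·d].
Since A² = 1/(d^5/30), this is the region integral divided by the full normalization integral.
In terms of t = x/d (A² and the length scale cancel between numerator and denominator), P = [∫_{0}^{3/4} t^2·(1 - t)^2 dt] / [∫_{0}^{1} t^2·(1 - t)^2 dt].
An antiderivative of t^2·(1 - t)^2 is t^3·(6·t^2 - 15·t + 10)/30; evaluating from 0 to 3/4 gives 153/5120, while the full integral is 1/30.
Taking the ratio, P = 459/512.

P ≈ 0.896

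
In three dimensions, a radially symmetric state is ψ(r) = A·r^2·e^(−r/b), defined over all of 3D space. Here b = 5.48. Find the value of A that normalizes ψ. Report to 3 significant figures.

Normalization requires ∫|ψ|² 4πr² dr = 1, integrated from 0 to ∞.
Using ∫₀^∞ rⁿ e^(−αr) dr = n!/αⁿ⁺¹, the integral (without the A² prefactor) comes out to 45·π·b^7/2.
Setting this equal to 1 gives A² = 1/(45·π·b^7/2).
Plugging in b = 5.48 yields A = 0.0003087.

A ≈ 0.000309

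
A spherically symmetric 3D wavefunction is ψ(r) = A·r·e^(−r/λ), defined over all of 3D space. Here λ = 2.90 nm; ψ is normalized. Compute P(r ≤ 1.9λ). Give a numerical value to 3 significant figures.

P ≈ 0.332

Integrate the radial probability density 4πr²|ψ|² over r ≤ 1.9λ.
Normalization gives A² = 1/(3·π·λ^5).
Substituting u = r/λ, A², 4π and the length scale all cancel in the ratio: P = ∫_{0}^{1.9} u^4·e^(-2·u) du / ∫_{0}^{∞} u^4·e^(-2·u) du.
Using ∫ u^4·e^(-2·u) du = -(u^4/2 + u^3 + 3·u^2/2 + 3·u/2 + 3/4)·e^(-2·u), the numerator is ≈ 0.24912 and the denominator is 3/4.
The region integral divided by the full integral gives P = 0.3322.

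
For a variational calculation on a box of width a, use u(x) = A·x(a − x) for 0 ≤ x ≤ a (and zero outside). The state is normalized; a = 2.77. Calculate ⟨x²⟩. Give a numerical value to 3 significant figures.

The expectation value is the |u|²-weighted average of x^2: ∫ x^2|u|² dx.
Expanding the polynomial and integrating term by term, evaluating both integrals, ⟨x²⟩ = 2·a^2/7.
With a = 2.77, ⟨x^2⟩ = 2.192.

⟨x^2⟩ ≈ 2.19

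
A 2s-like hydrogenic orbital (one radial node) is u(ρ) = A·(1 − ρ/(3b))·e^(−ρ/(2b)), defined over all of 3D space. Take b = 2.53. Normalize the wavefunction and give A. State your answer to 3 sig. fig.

Require ∫ |u|² 4πρ² dρ = 1 over the whole domain.
In 3D with spherical symmetry the volume element is 4πρ² dρ.
With u = A·(1 − ρ/(3b))·e^(−ρ/(2b)), the integral evaluates to A²·[8·π·b^3/3].
Plugging in b = 2.53 yields A = 0.08585.

A ≈ 0.0859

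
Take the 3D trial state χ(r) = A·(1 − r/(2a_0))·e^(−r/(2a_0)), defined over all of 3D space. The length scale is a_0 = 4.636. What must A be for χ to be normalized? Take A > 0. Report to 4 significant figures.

We need A² ∫|f|² 4πr² dr = 1, taking the integral from 0 to ∞.
In 3D with spherical symmetry the volume element is 4πr² dr.
With ∫₀^∞ r^4 e^(−αr) dr = 4!/α^5, ∫|χ|² 4πr² dr = A²·(8·π·a_0^3).
Setting this equal to 1 gives A² = 1/(8·π·a_0^3).
With a_0 = 4.636: A² = 0.00039933 and A = 0.019983.

A ≈ 0.01998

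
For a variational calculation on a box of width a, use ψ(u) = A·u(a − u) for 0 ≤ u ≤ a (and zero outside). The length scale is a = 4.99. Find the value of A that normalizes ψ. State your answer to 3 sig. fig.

A ≈ 0.0985

The normalization condition is ∫|ψ|² du = 1 from 0 to a.
With ψ = A·u(a − u), the integral evaluates to A²·[a^5/30].
Hence A² = 1/[a^5/30].
With a = 4.99: A² = 0.009697 and A = 0.09847.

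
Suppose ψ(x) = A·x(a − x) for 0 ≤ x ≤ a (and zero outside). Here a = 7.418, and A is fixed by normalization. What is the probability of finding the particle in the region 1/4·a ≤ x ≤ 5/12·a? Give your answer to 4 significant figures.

P = ∫_{1/4·a}^{5/12·a} |ψ(x)|² dx.
Since A² = 1/(a^5/30), this is the region integral divided by the full normalization integral.
Let u = x/a; then A² and the length scale cancel, so P = ∫_{1/4}^{5/12} u^2·(1 - u)^2 du ÷ ∫_{0}^{1} u^2·(1 - u)^2 du.
An antiderivative of u^2·(1 - u)^2 is u^3·(6·u^2 - 15·u + 10)/30; evaluating from 1/4 to 5/12 gives ≈ 0.00810346, while the full integral is 1/30.
Taking the ratio, P = 0.24310.

P ≈ 0.2431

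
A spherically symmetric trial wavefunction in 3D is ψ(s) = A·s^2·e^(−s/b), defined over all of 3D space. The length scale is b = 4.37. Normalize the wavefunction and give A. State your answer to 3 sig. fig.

A ≈ 0.000682

Require ∫ |ψ|² 4πs² ds = 1 over the whole domain.
In 3D with spherical symmetry the volume element is 4πs² ds.
∫|ψ|² 4πs² ds = A²·(45·π·b^7/2).
So A² = (45·π·b^7/2)^(−1).
With b = 4.37: A² = 4.648E-7 and A = 0.0006818.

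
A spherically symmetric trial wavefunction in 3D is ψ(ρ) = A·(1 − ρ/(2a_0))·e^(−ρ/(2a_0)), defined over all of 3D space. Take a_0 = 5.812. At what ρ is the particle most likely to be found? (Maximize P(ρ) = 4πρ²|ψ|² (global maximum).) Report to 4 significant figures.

The maximum of P(ρ) = 4πρ²|ψ|² occurs where its derivative vanishes.
Solving yields ρ = a_0·(√(5) + 3).
With a_0 = 5.812, the most probable radial distance is 30.432.

ρ ≈ 30.43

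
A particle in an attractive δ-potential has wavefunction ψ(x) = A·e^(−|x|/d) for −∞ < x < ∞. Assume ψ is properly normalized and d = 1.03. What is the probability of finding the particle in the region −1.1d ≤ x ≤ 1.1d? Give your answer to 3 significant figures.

|ψ|² is the probability density, so P = ∫_{−1.1d}^{1.1d} |ψ|² dx.
Since A² = 1/(d), this is the region integral divided by the full normalization integral.
By symmetry take twice the x ≥ 0 contribution in numerator and denominator; the 2's cancel. Substituting u = x/d, A² and the length scale cancel in the ratio: P = ∫_{0}^{1.1} e^(-2·u) du / ∫_{0}^{∞} e^(-2·u) du.
Using ∫ e^(-2·u) du = -e^(-2·u)/2, the numerator is 1/2 - e^(-11/5)/2 and the denominator is 1/2.
Evaluating gives P = 0.8892.

P ≈ 0.889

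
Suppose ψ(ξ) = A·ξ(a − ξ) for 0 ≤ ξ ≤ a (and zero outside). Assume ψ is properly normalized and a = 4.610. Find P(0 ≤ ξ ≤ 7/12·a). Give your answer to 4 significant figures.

|ψ|² is the probability density, so P = ∫_{0}^{7/12·a} |ψ|² dξ.
With A² fixed by ∫|ψ|² = 1, i.e. A² = (a^5/30)^(−1), substitute and integrate.
Let u = ξ/a; then A² and the length scale cancel, so P = ∫_{0}^{7/12} u^2·(1 - u)^2 du ÷ ∫_{0}^{1} u^2·(1 - u)^2 du.
With ∫ u^2·(1 - u)^2 du = u^3·(6·u^2 - 15·u + 10)/30 + C, the region integral is ≈ 0.0217794 and the full one is 1/30.
Evaluating gives P = 0.65338.

P ≈ 0.6534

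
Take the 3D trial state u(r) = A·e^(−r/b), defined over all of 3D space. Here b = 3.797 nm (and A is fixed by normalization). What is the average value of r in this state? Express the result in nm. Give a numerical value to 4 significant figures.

By definition ⟨r⟩ = ∫ r |u(r)|² 4πr² dr.
Recall ∫₀^∞ r^m e^(−r/β) dr = m!·β^(m+1), the ratio of the moment integral to the normalization integral gives ⟨r⟩ = 3·b/2.
With b = 3.797, ⟨r⟩ = 5.6955.

⟨r⟩ ≈ 5.696 nm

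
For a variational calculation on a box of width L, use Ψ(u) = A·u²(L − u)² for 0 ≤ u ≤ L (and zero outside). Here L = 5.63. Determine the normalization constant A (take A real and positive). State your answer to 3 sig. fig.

A ≈ 0.0105

Require ∫ |Ψ|² du = 1 over the whole domain.
Expanding the polynomial and integrating term by term, with Ψ = A·u²(L − u)², the integral evaluates to A²·[L^9/630].
Setting this equal to 1 gives A² = 1/(L^9/630).
Substituting L = 5.63 gives A² = 0.0001109, so A = 0.01053.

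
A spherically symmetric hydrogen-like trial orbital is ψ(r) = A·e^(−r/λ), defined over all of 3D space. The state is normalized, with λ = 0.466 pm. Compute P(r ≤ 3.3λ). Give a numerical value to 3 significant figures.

P ≈ 0.960

P = ∫ |ψ|² 4πr² dr over r ≤ 3.3λ.
A² is fixed by ∫₀^∞ 4πr²|ψ|² dr = 1, i.e. A² = (π·λ^3)^(−1).
Let u = r/λ; then A², 4π and the length scale all cancel, so P = ∫_{0}^{3.3} u^2·e^(-2·u) du ÷ ∫_{0}^{∞} u^2·e^(-2·u) du.
An antiderivative of u^2·e^(-2·u) is -(2·u^2 + 2·u + 1)·e^(-2·u)/4; evaluating from 0 to 3.3 gives 1/4 - 1469·e^(-33/5)/200, while the full integral is 1/4.
Taking the ratio yields P = 0.9600.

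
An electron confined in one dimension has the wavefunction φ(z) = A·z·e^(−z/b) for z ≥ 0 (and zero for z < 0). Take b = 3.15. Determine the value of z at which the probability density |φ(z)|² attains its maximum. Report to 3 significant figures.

Differentiate |φ(z)|² with respect to z and set to zero.
This gives z = b.
With b = 3.15, the most probable position is 3.150.

z ≈ 3.15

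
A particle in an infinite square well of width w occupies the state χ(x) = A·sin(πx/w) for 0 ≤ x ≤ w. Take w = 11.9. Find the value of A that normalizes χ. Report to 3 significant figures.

Normalization requires ∫|χ|² dx = 1, integrated from 0 to w.
With ∫₀^w sin²(nπx/w) dx = w/2, carrying out the integral gives A² · w/2.
So A² = (w/2)^(−1).
Plugging in w = 11.9 yields A = 0.4100.

A ≈ 0.410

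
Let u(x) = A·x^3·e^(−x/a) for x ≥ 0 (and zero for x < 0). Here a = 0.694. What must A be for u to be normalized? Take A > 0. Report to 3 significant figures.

The normalization condition is ∫|u|² dx = 1 from 0 to ∞.
∫|u|² dx = A²·(45·a^7/8).
So A² = (45·a^7/8)^(−1).
With a = 0.694: A² = 2.293 and A = 1.514.

A ≈ 1.51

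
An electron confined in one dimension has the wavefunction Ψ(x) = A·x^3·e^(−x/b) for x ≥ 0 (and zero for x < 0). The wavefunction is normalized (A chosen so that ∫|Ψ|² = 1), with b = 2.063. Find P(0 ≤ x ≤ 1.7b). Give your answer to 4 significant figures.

P ≈ 0.05785

The probability is P = ∫ |Ψ|² dx over [0, 1.7b].
Since A² = 1/(45·b^7/8), this is the region integral divided by the full normalization integral.
In terms of u = x/b (A² and the length scale cancel between numerator and denominator), P = [∫_{0}^{1.7} u^6·e^(-2·u) du] / [∫_{0}^{∞} u^6·e^(-2·u) du].
With ∫ u^6·e^(-2·u) du = -(4·u^6 + 12·u^5 + 30·u^4 + 60·u^3 + 90·u^2 + 90·u + 45)·e^(-2·u)/8 + C, the region integral is ≈ 0.325424 and the full one is 45/8.
Evaluating gives P = 0.057853.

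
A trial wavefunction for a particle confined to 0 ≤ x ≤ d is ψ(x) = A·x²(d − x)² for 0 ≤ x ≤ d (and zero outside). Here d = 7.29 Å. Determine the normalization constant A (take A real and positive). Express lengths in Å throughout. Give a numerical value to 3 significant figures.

A ≈ 0.00329 Å^(-9/2)

The normalization condition is ∫|ψ|² dx = 1 from 0 to d.
Expanding the polynomial and integrating term by term, carrying out the integral gives A² · d^9/630.
Hence A² = 1/[d^9/630].
Plugging in d = 7.29 yields A = 0.003292.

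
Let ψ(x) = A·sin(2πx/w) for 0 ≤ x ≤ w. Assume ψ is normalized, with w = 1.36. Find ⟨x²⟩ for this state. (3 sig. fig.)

By definition ⟨x²⟩ = ∫ x^2 |ψ(x)|² dx.
The ratio of the moment integral to the normalization integral gives ⟨x²⟩ = -w^2/(8·π^2) + w^2/3.
With w = 1.36, ⟨x^2⟩ = 0.5931.

⟨x^2⟩ ≈ 0.593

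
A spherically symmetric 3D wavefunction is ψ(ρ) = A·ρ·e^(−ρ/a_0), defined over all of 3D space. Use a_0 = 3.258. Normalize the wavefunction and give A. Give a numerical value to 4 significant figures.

A ≈ 0.01700

We need A² ∫|f|² 4πρ² dρ = 1, taking the integral from 0 to ∞.
In 3D with spherical symmetry the volume element is 4πρ² dρ.
Using ∫₀^∞ ρⁿ e^(−αρ) dρ = n!/αⁿ⁺¹, the integral (without the A² prefactor) comes out to 3·π·a_0^5.
Substituting a_0 = 3.258 gives A² = 0.00028905, so A = 0.017001.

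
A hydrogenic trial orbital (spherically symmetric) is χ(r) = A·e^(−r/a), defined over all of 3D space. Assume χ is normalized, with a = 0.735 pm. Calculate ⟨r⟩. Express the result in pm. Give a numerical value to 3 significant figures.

The expectation value is the |χ|²-weighted average of r: ∫ r|χ|² 4πr² dr.
With ∫₀^∞ r^3 e^(−αr) dr = 3!/α^4, the ratio of the moment integral to the normalization integral gives ⟨r⟩ = 3·a/2.
With a = 0.735, ⟨r⟩ = 1.103.

⟨r⟩ ≈ 1.10 pm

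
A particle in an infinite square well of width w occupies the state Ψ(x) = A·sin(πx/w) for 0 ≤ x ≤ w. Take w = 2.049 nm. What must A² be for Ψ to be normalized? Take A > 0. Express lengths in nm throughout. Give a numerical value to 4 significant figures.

Require ∫ |Ψ|² dx = 1 over the whole domain.
The integral (without the A² prefactor) comes out to w/2.
So A² = (w/2)^(−1).
With w = 2.049: A² = 0.97609 and A = 0.98797.

A^2 ≈ 0.9761 nm^(-1)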